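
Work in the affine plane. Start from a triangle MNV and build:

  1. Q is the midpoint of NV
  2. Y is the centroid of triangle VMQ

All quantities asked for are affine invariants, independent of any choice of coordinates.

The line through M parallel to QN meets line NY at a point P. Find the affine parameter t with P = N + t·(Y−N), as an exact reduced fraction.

Assign M = (0, 0), N = (1, 0), V = (0, 1) — the answer is frame-independent, so this choice is without loss of generality.
1. Q is the midpoint of NV ⇒ Q = (1/2, 1/2)
2. Y is the centroid of triangle VMQ ⇒ Y = (1/6, 1/2)
through M parallel to QN: direction (1/2, -1/2); meets NY at P = (-3/2, 3/2)
P = N + t·(Y−N) with t = 3

t = 3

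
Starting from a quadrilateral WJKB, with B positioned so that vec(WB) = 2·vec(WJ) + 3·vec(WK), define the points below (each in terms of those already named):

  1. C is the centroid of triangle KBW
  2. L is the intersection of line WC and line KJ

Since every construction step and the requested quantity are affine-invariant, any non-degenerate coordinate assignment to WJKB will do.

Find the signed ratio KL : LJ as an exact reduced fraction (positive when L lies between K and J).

Choose coordinates W = (0, 0), J = (1, 0), K = (0, 1), B = (2, 3).
1. C is the centroid of triangle KBW ⇒ C = (2/3, 4/3)
2. L is the intersection of line WC and line KJ ⇒ L = (1/3, 2/3)
L = K + t·(J−K) with t = 1/3, so KL:LJ = t:(1−t) = 1/3:2/3

KL:LJ = 1/2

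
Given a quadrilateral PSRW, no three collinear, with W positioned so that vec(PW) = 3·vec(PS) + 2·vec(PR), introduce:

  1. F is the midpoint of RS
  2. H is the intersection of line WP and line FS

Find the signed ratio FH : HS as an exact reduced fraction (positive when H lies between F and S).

Assign P = (0, 0), S = (1, 0), R = (0, 1), W = (3, 2) — the answer is frame-independent, so this choice is without loss of generality.
1. F is the midpoint of RS ⇒ F = (1/2, 1/2)
2. H is the intersection of line WP and line FS ⇒ H = (3/5, 2/5)
H = F + t·(S−F) with t = 1/5, so FH:HS = t:(1−t) = 1/5:4/5

FH:HS = 1/4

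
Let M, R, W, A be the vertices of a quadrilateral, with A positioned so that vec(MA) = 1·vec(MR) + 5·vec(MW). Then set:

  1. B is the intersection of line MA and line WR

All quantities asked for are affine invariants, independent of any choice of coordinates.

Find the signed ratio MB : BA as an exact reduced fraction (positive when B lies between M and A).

MB:BA = 1/5

Assign M = (0, 0), R = (1, 0), W = (0, 1), A = (1, 5) — the answer is frame-independent, so this choice is without loss of generality.
1. B is the intersection of line MA and line WR ⇒ B = (1/6, 5/6)
B = M + t·(A−M) with t = 1/6, so MB:BA = t:(1−t) = 1/6:5/6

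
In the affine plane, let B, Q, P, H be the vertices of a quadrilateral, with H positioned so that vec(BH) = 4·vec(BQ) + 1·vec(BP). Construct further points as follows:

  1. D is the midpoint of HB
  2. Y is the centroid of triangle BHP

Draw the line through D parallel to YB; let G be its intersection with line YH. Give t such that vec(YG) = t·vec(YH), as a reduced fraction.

t = 1/2

Assign B = (0, 0), Q = (1, 0), P = (0, 1), H = (4, 1) — the answer is frame-independent, so this choice is without loss of generality.
1. D is the midpoint of HB ⇒ D = (2, 1/2)
2. Y is the centroid of triangle BHP ⇒ Y = (4/3, 2/3)
through D parallel to YB: direction (-4/3, -2/3); meets YH at G = (8/3, 5/6)
G = Y + t·(H−Y) with t = 1/2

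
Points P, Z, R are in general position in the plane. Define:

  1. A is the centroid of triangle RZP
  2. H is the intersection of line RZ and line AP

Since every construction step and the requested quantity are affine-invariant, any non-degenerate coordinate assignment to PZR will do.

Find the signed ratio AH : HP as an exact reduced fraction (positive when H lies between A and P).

AH:HP = -1/3

Choose coordinates P = (0, 0), Z = (1, 0), R = (0, 1).
1. A is the centroid of triangle RZP ⇒ A = (1/3, 1/3)
2. H is the intersection of line RZ and line AP ⇒ H = (1/2, 1/2)
H = A + t·(P−A) with t = -1/2, so AH:HP = t:(1−t) = -1/2:3/2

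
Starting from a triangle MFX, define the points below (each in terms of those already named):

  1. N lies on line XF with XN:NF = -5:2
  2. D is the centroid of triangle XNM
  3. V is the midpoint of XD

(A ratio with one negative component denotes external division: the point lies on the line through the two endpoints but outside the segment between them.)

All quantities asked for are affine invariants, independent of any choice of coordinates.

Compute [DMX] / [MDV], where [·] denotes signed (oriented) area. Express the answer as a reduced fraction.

[DMX]:[MDV] = -2

Assign M = (0, 0), F = (1, 0), X = (0, 1) — the answer is frame-independent, so this choice is without loss of generality.
1. N lies on line XF with XN:NF = -5:2 ⇒ N = (5/3, -2/3)
2. D is the centroid of triangle XNM ⇒ D = (5/9, 1/9)
3. V is the midpoint of XD ⇒ V = (5/18, 5/9)
2·[DMX] = -5/9, 2·[MDV] = 5/18
[DMX]:[MDV] = -5/9:5/18 = -2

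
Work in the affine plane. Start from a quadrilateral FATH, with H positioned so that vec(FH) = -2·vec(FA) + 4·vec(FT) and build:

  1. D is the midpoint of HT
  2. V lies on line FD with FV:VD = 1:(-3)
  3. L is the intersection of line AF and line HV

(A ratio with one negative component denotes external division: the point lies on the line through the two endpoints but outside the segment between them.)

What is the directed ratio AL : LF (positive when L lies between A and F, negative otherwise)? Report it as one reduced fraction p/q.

Choose coordinates F = (0, 0), A = (1, 0), T = (0, 1), H = (-2, 4).
1. D is the midpoint of HT ⇒ D = (-1, 5/2)
2. V lies on line FD with FV:VD = 1:(-3) ⇒ V = (1/2, -5/4)
3. L is the intersection of line AF and line HV ⇒ L = (-2/21, 0)
L = A + t·(F−A) with t = 23/21, so AL:LF = t:(1−t) = 23/21:-2/21

AL:LF = -23/2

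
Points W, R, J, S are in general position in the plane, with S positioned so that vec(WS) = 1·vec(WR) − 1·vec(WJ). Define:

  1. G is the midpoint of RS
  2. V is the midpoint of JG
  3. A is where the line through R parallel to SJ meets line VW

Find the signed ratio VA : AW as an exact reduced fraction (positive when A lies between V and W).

Set W = (0, 0), R = (1, 0), J = (0, 1), S = (1, -1); any affine frame gives the same invariant.
1. G is the midpoint of RS ⇒ G = (1, -1/2)
2. V is the midpoint of JG ⇒ V = (1/2, 1/4)
3. A is where the line through R parallel to SJ meets line VW ⇒ A = (4/5, 2/5)
A = V + t·(W−V) with t = -3/5, so VA:AW = t:(1−t) = -3/5:8/5

VA:AW = -3/8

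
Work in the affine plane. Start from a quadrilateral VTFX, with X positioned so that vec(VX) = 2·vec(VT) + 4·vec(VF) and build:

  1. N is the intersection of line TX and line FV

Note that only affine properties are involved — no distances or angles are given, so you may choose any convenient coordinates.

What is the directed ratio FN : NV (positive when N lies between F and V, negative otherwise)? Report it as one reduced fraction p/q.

Work in coordinates with V = (0, 0), T = (1, 0), F = (0, 1), X = (2, 4).
1. N is the intersection of line TX and line FV ⇒ N = (0, -4)
N = F + t·(V−F) with t = 5, so FN:NV = t:(1−t) = 5:-4

FN:NV = -5/4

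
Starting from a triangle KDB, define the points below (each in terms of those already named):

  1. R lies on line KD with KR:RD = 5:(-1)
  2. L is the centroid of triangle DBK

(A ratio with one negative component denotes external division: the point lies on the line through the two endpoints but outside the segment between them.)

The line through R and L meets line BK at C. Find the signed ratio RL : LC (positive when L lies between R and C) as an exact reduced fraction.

Assign K = (0, 0), D = (1, 0), B = (0, 1) — the answer is frame-independent, so this choice is without loss of generality.
1. R lies on line KD with KR:RD = 5:(-1) ⇒ R = (5/4, 0)
2. L is the centroid of triangle DBK ⇒ L = (1/3, 1/3)
line RL meets BK at C = (0, 5/11)
L = R + t·(C−R) with t = 11/15, so RL:LC = 11/15:4/15

RL:LC = 11/4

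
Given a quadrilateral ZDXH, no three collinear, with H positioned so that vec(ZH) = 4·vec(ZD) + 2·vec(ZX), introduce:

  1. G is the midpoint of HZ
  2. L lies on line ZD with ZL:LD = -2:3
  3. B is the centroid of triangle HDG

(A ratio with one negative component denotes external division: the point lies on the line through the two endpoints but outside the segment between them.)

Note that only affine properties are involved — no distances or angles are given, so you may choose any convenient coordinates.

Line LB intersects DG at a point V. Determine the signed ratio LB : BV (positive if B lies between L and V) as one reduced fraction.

LB:BV = -10

Assign Z = (0, 0), D = (1, 0), X = (0, 1), H = (4, 2) — the answer is frame-independent, so this choice is without loss of generality.
1. G is the midpoint of HZ ⇒ G = (2, 1)
2. L lies on line ZD with ZL:LD = -2:3 ⇒ L = (-2, 0)
3. B is the centroid of triangle HDG ⇒ B = (7/3, 1)
line LB meets DG at V = (19/10, 9/10)
B = L + t·(V−L) with t = 10/9, so LB:BV = 10/9:-1/9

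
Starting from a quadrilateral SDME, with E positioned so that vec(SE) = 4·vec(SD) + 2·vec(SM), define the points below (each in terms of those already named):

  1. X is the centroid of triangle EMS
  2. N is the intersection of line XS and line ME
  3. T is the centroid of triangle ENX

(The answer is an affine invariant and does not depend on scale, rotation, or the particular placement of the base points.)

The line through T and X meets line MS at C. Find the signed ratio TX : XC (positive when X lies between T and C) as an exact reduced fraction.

TX:XC = 5/6

Assign S = (0, 0), D = (1, 0), M = (0, 1), E = (4, 2) — the answer is frame-independent, so this choice is without loss of generality.
1. X is the centroid of triangle EMS ⇒ X = (4/3, 1)
2. N is the intersection of line XS and line ME ⇒ N = (2, 3/2)
3. T is the centroid of triangle ENX ⇒ T = (22/9, 3/2)
line TX meets MS at C = (0, 2/5)
X = T + t·(C−T) with t = 5/11, so TX:XC = 5/11:6/11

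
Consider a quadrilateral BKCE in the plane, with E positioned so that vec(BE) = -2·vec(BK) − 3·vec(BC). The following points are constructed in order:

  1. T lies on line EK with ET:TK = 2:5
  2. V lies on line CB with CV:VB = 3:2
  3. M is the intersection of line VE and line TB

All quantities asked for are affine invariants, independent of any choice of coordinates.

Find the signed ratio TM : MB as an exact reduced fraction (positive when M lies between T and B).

TM:MB = -3/2

Choose coordinates B = (0, 0), K = (1, 0), C = (0, 1), E = (-2, -3).
1. T lies on line EK with ET:TK = 2:5 ⇒ T = (-8/7, -15/7)
2. V lies on line CB with CV:VB = 3:2 ⇒ V = (0, 2/5)
3. M is the intersection of line VE and line TB ⇒ M = (16/7, 30/7)
M = T + t·(B−T) with t = 3, so TM:MB = t:(1−t) = 3:-2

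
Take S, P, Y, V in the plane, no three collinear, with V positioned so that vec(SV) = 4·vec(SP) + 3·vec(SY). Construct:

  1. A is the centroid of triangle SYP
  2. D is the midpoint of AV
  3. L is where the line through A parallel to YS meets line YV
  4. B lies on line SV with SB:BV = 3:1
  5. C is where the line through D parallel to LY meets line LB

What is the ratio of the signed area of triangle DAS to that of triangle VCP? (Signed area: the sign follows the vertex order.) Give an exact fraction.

[DAS]:[VCP] = -2/29

Choose coordinates S = (0, 0), P = (1, 0), Y = (0, 1), V = (4, 3).
1. A is the centroid of triangle SYP ⇒ A = (1/3, 1/3)
2. D is the midpoint of AV ⇒ D = (13/6, 5/3)
3. L is where the line through A parallel to YS meets line YV ⇒ L = (1/3, 7/6)
4. B lies on line SV with SB:BV = 3:1 ⇒ B = (3, 9/4)
5. C is where the line through D parallel to LY meets line LB ⇒ C = (43/9, 107/36)
2·[DAS] = 1/6, 2·[VCP] = -29/12
[DAS]:[VCP] = 1/6:-29/12 = -2/29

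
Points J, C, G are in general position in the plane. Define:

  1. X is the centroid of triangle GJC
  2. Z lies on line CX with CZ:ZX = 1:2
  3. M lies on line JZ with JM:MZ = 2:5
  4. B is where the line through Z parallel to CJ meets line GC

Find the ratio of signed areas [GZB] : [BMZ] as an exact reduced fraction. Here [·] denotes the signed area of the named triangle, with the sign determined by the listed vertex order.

Set J = (0, 0), C = (1, 0), G = (0, 1); any affine frame gives the same invariant.
1. X is the centroid of triangle GJC ⇒ X = (1/3, 1/3)
2. Z lies on line CX with CZ:ZX = 1:2 ⇒ Z = (7/9, 1/9)
3. M lies on line JZ with JM:MZ = 2:5 ⇒ M = (2/9, 2/63)
4. B is where the line through Z parallel to CJ meets line GC ⇒ B = (8/9, 1/9)
2·[GZB] = 8/81, 2·[BMZ] = -5/567
[GZB]:[BMZ] = 8/81:-5/567 = -56/5

[GZB]:[BMZ] = -56/5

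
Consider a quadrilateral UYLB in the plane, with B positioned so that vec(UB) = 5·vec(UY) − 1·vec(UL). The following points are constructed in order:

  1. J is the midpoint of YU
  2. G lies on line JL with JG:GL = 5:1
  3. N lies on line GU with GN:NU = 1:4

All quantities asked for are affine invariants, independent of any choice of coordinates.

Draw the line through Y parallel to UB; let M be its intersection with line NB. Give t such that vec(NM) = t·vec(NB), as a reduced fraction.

Set U = (0, 0), Y = (1, 0), L = (0, 1), B = (5, -1); any affine frame gives the same invariant.
1. J is the midpoint of YU ⇒ J = (1/2, 0)
2. G lies on line JL with JG:GL = 5:1 ⇒ G = (1/12, 5/6)
3. N lies on line GU with GN:NU = 1:4 ⇒ N = (1/15, 2/3)
through Y parallel to UB: direction (5, -1); meets NB at M = (181/51, -26/51)
M = N + t·(B−N) with t = 12/17

t = 12/17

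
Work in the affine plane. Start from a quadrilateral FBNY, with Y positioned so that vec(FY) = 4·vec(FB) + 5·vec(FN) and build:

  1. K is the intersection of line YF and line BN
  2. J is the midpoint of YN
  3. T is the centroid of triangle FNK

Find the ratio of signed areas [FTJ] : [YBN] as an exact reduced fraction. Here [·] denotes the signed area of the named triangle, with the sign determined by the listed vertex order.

[FTJ]:[YBN] = 2/27

Work in coordinates with F = (0, 0), B = (1, 0), N = (0, 1), Y = (4, 5).
1. K is the intersection of line YF and line BN ⇒ K = (4/9, 5/9)
2. J is the midpoint of YN ⇒ J = (2, 3)
3. T is the centroid of triangle FNK ⇒ T = (4/27, 14/27)
2·[FTJ] = -16/27, 2·[YBN] = -8
[FTJ]:[YBN] = -16/27:-8 = 2/27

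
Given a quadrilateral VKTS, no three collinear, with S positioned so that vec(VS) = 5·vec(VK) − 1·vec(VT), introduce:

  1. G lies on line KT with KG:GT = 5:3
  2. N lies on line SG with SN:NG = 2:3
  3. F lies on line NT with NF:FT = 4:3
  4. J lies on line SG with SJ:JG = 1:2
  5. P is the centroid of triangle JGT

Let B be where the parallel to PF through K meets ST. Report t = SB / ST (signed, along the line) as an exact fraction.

t = 85/129

Work in coordinates with V = (0, 0), K = (1, 0), T = (0, 1), S = (5, -1).
1. G lies on line KT with KG:GT = 5:3 ⇒ G = (3/8, 5/8)
2. N lies on line SG with SN:NG = 2:3 ⇒ N = (63/20, -7/20)
3. F lies on line NT with NF:FT = 4:3 ⇒ F = (27/20, 59/140)
4. J lies on line SG with SJ:JG = 1:2 ⇒ J = (83/24, -11/24)
5. P is the centroid of triangle JGT ⇒ P = (23/18, 7/18)
through K parallel to PF: direction (13/180, 41/1260); meets ST at B = (220/129, 41/129)
B = S + t·(T−S) with t = 85/129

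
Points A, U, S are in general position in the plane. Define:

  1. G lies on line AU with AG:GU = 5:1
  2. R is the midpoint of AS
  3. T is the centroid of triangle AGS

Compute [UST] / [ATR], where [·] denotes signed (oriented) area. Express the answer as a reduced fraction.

Work in coordinates with A = (0, 0), U = (1, 0), S = (0, 1).
1. G lies on line AU with AG:GU = 5:1 ⇒ G = (5/6, 0)
2. R is the midpoint of AS ⇒ R = (0, 1/2)
3. T is the centroid of triangle AGS ⇒ T = (5/18, 1/3)
2·[UST] = 7/18, 2·[ATR] = 5/36
[UST]:[ATR] = 7/18:5/36 = 14/5

[UST]:[ATR] = 14/5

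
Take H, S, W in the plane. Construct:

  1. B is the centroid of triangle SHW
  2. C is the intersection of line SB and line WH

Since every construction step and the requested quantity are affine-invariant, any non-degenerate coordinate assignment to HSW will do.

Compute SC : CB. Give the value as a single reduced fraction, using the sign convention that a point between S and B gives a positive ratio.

Choose coordinates H = (0, 0), S = (1, 0), W = (0, 1).
1. B is the centroid of triangle SHW ⇒ B = (1/3, 1/3)
2. C is the intersection of line SB and line WH ⇒ C = (0, 1/2)
C = S + t·(B−S) with t = 3/2, so SC:CB = t:(1−t) = 3/2:-1/2

SC:CB = -3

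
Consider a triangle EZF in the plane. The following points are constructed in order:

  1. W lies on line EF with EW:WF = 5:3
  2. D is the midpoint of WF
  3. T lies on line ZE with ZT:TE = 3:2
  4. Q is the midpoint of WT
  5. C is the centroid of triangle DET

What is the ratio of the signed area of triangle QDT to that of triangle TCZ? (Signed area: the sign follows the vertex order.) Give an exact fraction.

[QDT]:[TCZ] = 3/13

Assign E = (0, 0), Z = (1, 0), F = (0, 1) — the answer is frame-independent, so this choice is without loss of generality.
1. W lies on line EF with EW:WF = 5:3 ⇒ W = (0, 5/8)
2. D is the midpoint of WF ⇒ D = (0, 13/16)
3. T lies on line ZE with ZT:TE = 3:2 ⇒ T = (2/5, 0)
4. Q is the midpoint of WT ⇒ Q = (1/5, 5/16)
5. C is the centroid of triangle DET ⇒ C = (2/15, 13/48)
2·[QDT] = -3/80, 2·[TCZ] = -13/80
[QDT]:[TCZ] = -3/80:-13/80 = 3/13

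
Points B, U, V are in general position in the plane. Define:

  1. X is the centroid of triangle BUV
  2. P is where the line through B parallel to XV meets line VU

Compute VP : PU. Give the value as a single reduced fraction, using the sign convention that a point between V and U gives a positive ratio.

VP:PU = -1/2

Assign B = (0, 0), U = (1, 0), V = (0, 1) — the answer is frame-independent, so this choice is without loss of generality.
1. X is the centroid of triangle BUV ⇒ X = (1/3, 1/3)
2. P is where the line through B parallel to XV meets line VU ⇒ P = (-1, 2)
P = V + t·(U−V) with t = -1, so VP:PU = t:(1−t) = -1:2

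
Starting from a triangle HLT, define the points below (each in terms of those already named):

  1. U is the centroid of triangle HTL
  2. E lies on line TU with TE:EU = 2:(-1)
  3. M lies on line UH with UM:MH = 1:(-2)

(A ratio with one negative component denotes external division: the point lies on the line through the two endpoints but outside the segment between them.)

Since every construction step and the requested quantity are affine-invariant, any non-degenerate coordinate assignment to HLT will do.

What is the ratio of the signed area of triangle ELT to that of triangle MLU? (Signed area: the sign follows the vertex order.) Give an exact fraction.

[ELT]:[MLU] = -2

Work in coordinates with H = (0, 0), L = (1, 0), T = (0, 1).
1. U is the centroid of triangle HTL ⇒ U = (1/3, 1/3)
2. E lies on line TU with TE:EU = 2:(-1) ⇒ E = (2/3, -1/3)
3. M lies on line UH with UM:MH = 1:(-2) ⇒ M = (2/3, 2/3)
2·[ELT] = 2/3, 2·[MLU] = -1/3
[ELT]:[MLU] = 2/3:-1/3 = -2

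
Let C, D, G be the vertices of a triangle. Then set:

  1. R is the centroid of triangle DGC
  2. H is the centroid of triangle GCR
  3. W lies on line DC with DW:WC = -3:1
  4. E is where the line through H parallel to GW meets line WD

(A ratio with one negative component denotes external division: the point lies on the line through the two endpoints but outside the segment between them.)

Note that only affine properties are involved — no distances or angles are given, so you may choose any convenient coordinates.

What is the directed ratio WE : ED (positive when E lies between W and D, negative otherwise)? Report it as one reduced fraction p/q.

WE:ED = 7/20

Choose coordinates C = (0, 0), D = (1, 0), G = (0, 1).
1. R is the centroid of triangle DGC ⇒ R = (1/3, 1/3)
2. H is the centroid of triangle GCR ⇒ H = (1/9, 4/9)
3. W lies on line DC with DW:WC = -3:1 ⇒ W = (-1/2, 0)
4. E is where the line through H parallel to GW meets line WD ⇒ E = (-1/9, 0)
E = W + t·(D−W) with t = 7/27, so WE:ED = t:(1−t) = 7/27:20/27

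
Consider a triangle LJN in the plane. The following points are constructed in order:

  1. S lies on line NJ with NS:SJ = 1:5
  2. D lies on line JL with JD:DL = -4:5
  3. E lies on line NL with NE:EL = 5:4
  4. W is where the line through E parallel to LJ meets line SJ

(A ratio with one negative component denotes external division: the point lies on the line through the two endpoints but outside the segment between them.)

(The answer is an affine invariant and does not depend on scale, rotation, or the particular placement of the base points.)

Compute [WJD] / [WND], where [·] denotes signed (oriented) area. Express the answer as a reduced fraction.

Choose coordinates L = (0, 0), J = (1, 0), N = (0, 1).
1. S lies on line NJ with NS:SJ = 1:5 ⇒ S = (1/6, 5/6)
2. D lies on line JL with JD:DL = -4:5 ⇒ D = (5, 0)
3. E lies on line NL with NE:EL = 5:4 ⇒ E = (0, 4/9)
4. W is where the line through E parallel to LJ meets line SJ ⇒ W = (5/9, 4/9)
2·[WJD] = 16/9, 2·[WND] = -20/9
[WJD]:[WND] = 16/9:-20/9 = -4/5

[WJD]:[WND] = -4/5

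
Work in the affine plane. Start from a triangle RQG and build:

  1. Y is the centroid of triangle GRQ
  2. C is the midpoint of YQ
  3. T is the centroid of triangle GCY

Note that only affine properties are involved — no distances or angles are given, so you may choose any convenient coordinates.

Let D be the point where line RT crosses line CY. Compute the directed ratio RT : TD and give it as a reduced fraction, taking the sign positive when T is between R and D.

RT:TD = -4

Work in coordinates with R = (0, 0), Q = (1, 0), G = (0, 1).
1. Y is the centroid of triangle GRQ ⇒ Y = (1/3, 1/3)
2. C is the midpoint of YQ ⇒ C = (2/3, 1/6)
3. T is the centroid of triangle GCY ⇒ T = (1/3, 1/2)
line RT meets CY at D = (1/4, 3/8)
T = R + t·(D−R) with t = 4/3, so RT:TD = 4/3:-1/3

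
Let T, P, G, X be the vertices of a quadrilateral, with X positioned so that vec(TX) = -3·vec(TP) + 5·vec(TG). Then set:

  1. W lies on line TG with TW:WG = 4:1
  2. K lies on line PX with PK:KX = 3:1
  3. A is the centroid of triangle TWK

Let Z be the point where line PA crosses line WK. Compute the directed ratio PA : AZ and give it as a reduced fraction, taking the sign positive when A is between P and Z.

Work in coordinates with T = (0, 0), P = (1, 0), G = (0, 1), X = (-3, 5).
1. W lies on line TG with TW:WG = 4:1 ⇒ W = (0, 4/5)
2. K lies on line PX with PK:KX = 3:1 ⇒ K = (-2, 15/4)
3. A is the centroid of triangle TWK ⇒ A = (-2/3, 91/60)
line PA meets WK at Z = (-22/113, 2457/2260)
A = P + t·(Z−P) with t = 113/81, so PA:AZ = 113/81:-32/81

PA:AZ = -113/32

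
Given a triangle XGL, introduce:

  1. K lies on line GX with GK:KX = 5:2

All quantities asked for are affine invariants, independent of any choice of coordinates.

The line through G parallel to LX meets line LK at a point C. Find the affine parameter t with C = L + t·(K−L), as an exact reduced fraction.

Assign X = (0, 0), G = (1, 0), L = (0, 1) — the answer is frame-independent, so this choice is without loss of generality.
1. K lies on line GX with GK:KX = 5:2 ⇒ K = (2/7, 0)
through G parallel to LX: direction (0, -1); meets LK at C = (1, -5/2)
C = L + t·(K−L) with t = 7/2

t = 7/2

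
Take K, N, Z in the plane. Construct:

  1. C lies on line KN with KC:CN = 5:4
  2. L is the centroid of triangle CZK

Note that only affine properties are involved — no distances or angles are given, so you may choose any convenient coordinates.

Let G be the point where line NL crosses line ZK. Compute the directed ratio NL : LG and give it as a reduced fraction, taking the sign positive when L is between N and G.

Work in coordinates with K = (0, 0), N = (1, 0), Z = (0, 1).
1. C lies on line KN with KC:CN = 5:4 ⇒ C = (5/9, 0)
2. L is the centroid of triangle CZK ⇒ L = (5/27, 1/3)
line NL meets ZK at G = (0, 9/22)
L = N + t·(G−N) with t = 22/27, so NL:LG = 22/27:5/27

NL:LG = 22/5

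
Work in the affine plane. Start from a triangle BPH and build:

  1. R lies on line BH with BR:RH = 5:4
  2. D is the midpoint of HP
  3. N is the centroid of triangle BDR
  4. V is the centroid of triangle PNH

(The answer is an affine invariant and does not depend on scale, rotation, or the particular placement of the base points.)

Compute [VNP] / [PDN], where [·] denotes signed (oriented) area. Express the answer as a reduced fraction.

Set B = (0, 0), P = (1, 0), H = (0, 1); any affine frame gives the same invariant.
1. R lies on line BH with BR:RH = 5:4 ⇒ R = (0, 5/9)
2. D is the midpoint of HP ⇒ D = (1/2, 1/2)
3. N is the centroid of triangle BDR ⇒ N = (1/6, 19/54)
4. V is the centroid of triangle PNH ⇒ V = (7/18, 73/162)
2·[VNP] = 13/81, 2·[PDN] = 13/54
[VNP]:[PDN] = 13/81:13/54 = 2/3

[VNP]:[PDN] = 2/3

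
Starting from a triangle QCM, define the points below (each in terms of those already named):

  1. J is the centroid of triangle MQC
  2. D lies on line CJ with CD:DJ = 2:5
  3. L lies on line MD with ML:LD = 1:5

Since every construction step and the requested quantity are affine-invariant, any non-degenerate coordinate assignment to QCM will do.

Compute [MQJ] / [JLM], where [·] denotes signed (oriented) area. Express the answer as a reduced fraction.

Work in coordinates with Q = (0, 0), C = (1, 0), M = (0, 1).
1. J is the centroid of triangle MQC ⇒ J = (1/3, 1/3)
2. D lies on line CJ with CD:DJ = 2:5 ⇒ D = (17/21, 2/21)
3. L lies on line MD with ML:LD = 1:5 ⇒ L = (17/126, 107/126)
2·[MQJ] = 1/3, 2·[JLM] = 5/126
[MQJ]:[JLM] = 1/3:5/126 = 42/5

[MQJ]:[JLM] = 42/5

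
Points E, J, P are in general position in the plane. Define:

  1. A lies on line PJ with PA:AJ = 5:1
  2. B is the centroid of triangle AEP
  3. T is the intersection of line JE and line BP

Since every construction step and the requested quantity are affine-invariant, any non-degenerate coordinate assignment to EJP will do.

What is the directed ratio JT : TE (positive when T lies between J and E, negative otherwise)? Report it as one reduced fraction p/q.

Set E = (0, 0), J = (1, 0), P = (0, 1); any affine frame gives the same invariant.
1. A lies on line PJ with PA:AJ = 5:1 ⇒ A = (5/6, 1/6)
2. B is the centroid of triangle AEP ⇒ B = (5/18, 7/18)
3. T is the intersection of line JE and line BP ⇒ T = (5/11, 0)
T = J + t·(E−J) with t = 6/11, so JT:TE = t:(1−t) = 6/11:5/11

JT:TE = 6/5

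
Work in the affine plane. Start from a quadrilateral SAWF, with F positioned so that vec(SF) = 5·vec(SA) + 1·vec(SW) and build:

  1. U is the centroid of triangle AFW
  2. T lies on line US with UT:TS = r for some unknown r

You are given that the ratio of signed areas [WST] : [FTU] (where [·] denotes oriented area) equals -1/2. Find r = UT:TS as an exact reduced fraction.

r = 3

Set S = (0, 0), A = (1, 0), W = (0, 1), F = (5, 1); any affine frame gives the same invariant.
1. U is the centroid of triangle AFW ⇒ U = (2, 2/3)
2. With UT:TS = r, write λ = r/(r+1) so T = U + λ·(S−U); T is affine-linear in λ
Every point depending on T is an affine combination of T and λ-independent points, so each such coordinate is linear in λ; the λ² term in each signed area is a multiple of (S−U)×(S−U) = 0, so 2·[WST] and 2·[FTU] are each linear in λ. Evaluating at λ=0 and λ=1:
  2·[WST] = -2·λ + 2,   2·[FTU] = -4/3·λ
So [WST]:[FTU] = (-2·λ + 2) / (-4/3·λ). Setting this equal to -1/2:
  -2·λ + 2 = -1/2·(-4/3·λ)  ⇒  λ = 3/4
Then r = λ/(1−λ) = (3/4)/(1/4) = 3. Check: with r = 3, T = (1/2, 1/6) and [WST]:[FTU] = -1/2 as required.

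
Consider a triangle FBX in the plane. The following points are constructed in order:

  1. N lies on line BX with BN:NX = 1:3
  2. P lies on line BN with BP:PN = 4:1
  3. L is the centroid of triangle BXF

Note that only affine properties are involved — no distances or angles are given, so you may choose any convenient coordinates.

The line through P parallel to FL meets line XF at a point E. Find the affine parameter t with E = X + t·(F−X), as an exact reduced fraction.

t = 8/5

Work in coordinates with F = (0, 0), B = (1, 0), X = (0, 1).
1. N lies on line BX with BN:NX = 1:3 ⇒ N = (3/4, 1/4)
2. P lies on line BN with BP:PN = 4:1 ⇒ P = (4/5, 1/5)
3. L is the centroid of triangle BXF ⇒ L = (1/3, 1/3)
through P parallel to FL: direction (1/3, 1/3); meets XF at E = (0, -3/5)
E = X + t·(F−X) with t = 8/5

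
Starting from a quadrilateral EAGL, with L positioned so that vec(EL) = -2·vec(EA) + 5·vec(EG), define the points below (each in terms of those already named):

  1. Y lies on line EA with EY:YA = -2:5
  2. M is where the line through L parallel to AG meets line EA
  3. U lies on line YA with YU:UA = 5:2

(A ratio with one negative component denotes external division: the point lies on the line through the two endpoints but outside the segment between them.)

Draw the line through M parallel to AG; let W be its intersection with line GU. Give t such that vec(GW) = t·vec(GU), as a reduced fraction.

Work in coordinates with E = (0, 0), A = (1, 0), G = (0, 1), L = (-2, 5).
1. Y lies on line EA with EY:YA = -2:5 ⇒ Y = (-2/3, 0)
2. M is where the line through L parallel to AG meets line EA ⇒ M = (3, 0)
3. U lies on line YA with YU:UA = 5:2 ⇒ U = (11/21, 0)
through M parallel to AG: direction (-1, 1); meets GU at W = (-11/5, 26/5)
W = G + t·(U−G) with t = -21/5

t = -21/5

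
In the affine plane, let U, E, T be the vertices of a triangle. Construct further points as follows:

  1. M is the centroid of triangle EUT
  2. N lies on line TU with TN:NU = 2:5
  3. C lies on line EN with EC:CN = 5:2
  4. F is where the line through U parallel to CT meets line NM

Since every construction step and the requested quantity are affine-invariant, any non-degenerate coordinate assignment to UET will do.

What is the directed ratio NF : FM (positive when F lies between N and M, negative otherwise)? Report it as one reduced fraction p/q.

Choose coordinates U = (0, 0), E = (1, 0), T = (0, 1).
1. M is the centroid of triangle EUT ⇒ M = (1/3, 1/3)
2. N lies on line TU with TN:NU = 2:5 ⇒ N = (0, 5/7)
3. C lies on line EN with EC:CN = 5:2 ⇒ C = (2/7, 25/49)
4. F is where the line through U parallel to CT meets line NM ⇒ F = (-5/4, 15/7)
F = N + t·(M−N) with t = -15/4, so NF:FM = t:(1−t) = -15/4:19/4

NF:FM = -15/19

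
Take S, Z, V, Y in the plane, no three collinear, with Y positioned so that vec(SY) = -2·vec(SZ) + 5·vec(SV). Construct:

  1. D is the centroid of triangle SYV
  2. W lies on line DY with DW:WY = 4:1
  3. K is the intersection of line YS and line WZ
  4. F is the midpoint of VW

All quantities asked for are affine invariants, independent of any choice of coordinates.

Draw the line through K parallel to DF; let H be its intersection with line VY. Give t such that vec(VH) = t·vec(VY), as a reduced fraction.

Choose coordinates S = (0, 0), Z = (1, 0), V = (0, 1), Y = (-2, 5).
1. D is the centroid of triangle SYV ⇒ D = (-2/3, 2)
2. W lies on line DY with DW:WY = 4:1 ⇒ W = (-26/15, 22/5)
3. K is the intersection of line YS and line WZ ⇒ K = (-132/73, 330/73)
4. F is the midpoint of VW ⇒ F = (-13/15, 27/10)
through K parallel to DF: direction (-1/5, 7/10); meets VY at H = (-410/219, 1039/219)
H = V + t·(Y−V) with t = 205/219

t = 205/219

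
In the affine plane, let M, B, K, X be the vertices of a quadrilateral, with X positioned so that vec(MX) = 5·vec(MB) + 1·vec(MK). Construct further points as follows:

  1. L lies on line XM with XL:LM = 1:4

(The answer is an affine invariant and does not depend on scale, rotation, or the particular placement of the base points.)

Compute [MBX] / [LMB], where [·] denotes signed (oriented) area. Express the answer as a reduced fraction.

Choose coordinates M = (0, 0), B = (1, 0), K = (0, 1), X = (5, 1).
1. L lies on line XM with XL:LM = 1:4 ⇒ L = (4, 4/5)
2·[MBX] = 1, 2·[LMB] = 4/5
[MBX]:[LMB] = 1:4/5 = 5/4

[MBX]:[LMB] = 5/4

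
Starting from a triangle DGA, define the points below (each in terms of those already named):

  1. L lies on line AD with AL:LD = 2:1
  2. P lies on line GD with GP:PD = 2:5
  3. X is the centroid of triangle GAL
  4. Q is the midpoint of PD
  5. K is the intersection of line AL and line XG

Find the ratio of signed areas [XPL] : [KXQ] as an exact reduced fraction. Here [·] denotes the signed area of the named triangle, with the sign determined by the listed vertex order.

Assign D = (0, 0), G = (1, 0), A = (0, 1) — the answer is frame-independent, so this choice is without loss of generality.
1. L lies on line AD with AL:LD = 2:1 ⇒ L = (0, 1/3)
2. P lies on line GD with GP:PD = 2:5 ⇒ P = (5/7, 0)
3. X is the centroid of triangle GAL ⇒ X = (1/3, 4/9)
4. Q is the midpoint of PD ⇒ Q = (5/14, 0)
5. K is the intersection of line AL and line XG ⇒ K = (0, 2/3)
2·[XPL] = -4/21, 2·[KXQ] = -1/7
[XPL]:[KXQ] = -4/21:-1/7 = 4/3

[XPL]:[KXQ] = 4/3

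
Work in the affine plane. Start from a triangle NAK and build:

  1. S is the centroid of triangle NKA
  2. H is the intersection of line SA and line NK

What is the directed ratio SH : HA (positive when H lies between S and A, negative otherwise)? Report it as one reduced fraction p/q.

SH:HA = -1/3

Set N = (0, 0), A = (1, 0), K = (0, 1); any affine frame gives the same invariant.
1. S is the centroid of triangle NKA ⇒ S = (1/3, 1/3)
2. H is the intersection of line SA and line NK ⇒ H = (0, 1/2)
H = S + t·(A−S) with t = -1/2, so SH:HA = t:(1−t) = -1/2:3/2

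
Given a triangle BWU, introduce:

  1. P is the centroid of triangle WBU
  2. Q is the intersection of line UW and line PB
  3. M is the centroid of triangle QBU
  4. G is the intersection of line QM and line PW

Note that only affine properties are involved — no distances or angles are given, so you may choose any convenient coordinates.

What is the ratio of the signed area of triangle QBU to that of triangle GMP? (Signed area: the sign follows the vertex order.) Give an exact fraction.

Assign B = (0, 0), W = (1, 0), U = (0, 1) — the answer is frame-independent, so this choice is without loss of generality.
1. P is the centroid of triangle WBU ⇒ P = (1/3, 1/3)
2. Q is the intersection of line UW and line PB ⇒ Q = (1/2, 1/2)
3. M is the centroid of triangle QBU ⇒ M = (1/6, 1/2)
4. G is the intersection of line QM and line PW ⇒ G = (0, 1/2)
2·[QBU] = -1/2, 2·[GMP] = -1/36
[QBU]:[GMP] = -1/2:-1/36 = 18

[QBU]:[GMP] = 18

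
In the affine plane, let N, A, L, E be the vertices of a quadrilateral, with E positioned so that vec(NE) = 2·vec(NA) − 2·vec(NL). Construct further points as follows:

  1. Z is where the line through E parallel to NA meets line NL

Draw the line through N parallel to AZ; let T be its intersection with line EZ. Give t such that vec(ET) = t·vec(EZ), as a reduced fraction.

Work in coordinates with N = (0, 0), A = (1, 0), L = (0, 1), E = (2, -2).
1. Z is where the line through E parallel to NA meets line NL ⇒ Z = (0, -2)
through N parallel to AZ: direction (-1, -2); meets EZ at T = (-1, -2)
T = E + t·(Z−E) with t = 3/2

t = 3/2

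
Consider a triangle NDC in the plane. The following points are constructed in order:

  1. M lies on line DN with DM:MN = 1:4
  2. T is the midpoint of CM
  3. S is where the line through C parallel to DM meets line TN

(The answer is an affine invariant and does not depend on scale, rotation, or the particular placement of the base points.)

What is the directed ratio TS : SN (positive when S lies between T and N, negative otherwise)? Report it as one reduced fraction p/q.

TS:SN = -1/2

Work in coordinates with N = (0, 0), D = (1, 0), C = (0, 1).
1. M lies on line DN with DM:MN = 1:4 ⇒ M = (4/5, 0)
2. T is the midpoint of CM ⇒ T = (2/5, 1/2)
3. S is where the line through C parallel to DM meets line TN ⇒ S = (4/5, 1)
S = T + t·(N−T) with t = -1, so TS:SN = t:(1−t) = -1:2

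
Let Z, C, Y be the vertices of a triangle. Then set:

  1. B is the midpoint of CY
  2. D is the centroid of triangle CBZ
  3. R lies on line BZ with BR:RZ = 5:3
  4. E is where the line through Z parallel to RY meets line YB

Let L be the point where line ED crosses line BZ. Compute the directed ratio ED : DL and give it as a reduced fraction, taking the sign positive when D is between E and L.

ED:DL = -29/5

Choose coordinates Z = (0, 0), C = (1, 0), Y = (0, 1).
1. B is the midpoint of CY ⇒ B = (1/2, 1/2)
2. D is the centroid of triangle CBZ ⇒ D = (1/2, 1/6)
3. R lies on line BZ with BR:RZ = 5:3 ⇒ R = (3/16, 3/16)
4. E is where the line through Z parallel to RY meets line YB ⇒ E = (-3/10, 13/10)
line ED meets BZ at L = (21/58, 21/58)
D = E + t·(L−E) with t = 29/24, so ED:DL = 29/24:-5/24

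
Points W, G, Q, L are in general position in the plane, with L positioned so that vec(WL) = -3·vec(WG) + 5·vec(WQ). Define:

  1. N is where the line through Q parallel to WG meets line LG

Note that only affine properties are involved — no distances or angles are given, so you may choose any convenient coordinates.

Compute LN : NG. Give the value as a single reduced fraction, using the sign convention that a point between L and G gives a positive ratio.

LN:NG = 4

Work in coordinates with W = (0, 0), G = (1, 0), Q = (0, 1), L = (-3, 5).
1. N is where the line through Q parallel to WG meets line LG ⇒ N = (1/5, 1)
N = L + t·(G−L) with t = 4/5, so LN:NG = t:(1−t) = 4/5:1/5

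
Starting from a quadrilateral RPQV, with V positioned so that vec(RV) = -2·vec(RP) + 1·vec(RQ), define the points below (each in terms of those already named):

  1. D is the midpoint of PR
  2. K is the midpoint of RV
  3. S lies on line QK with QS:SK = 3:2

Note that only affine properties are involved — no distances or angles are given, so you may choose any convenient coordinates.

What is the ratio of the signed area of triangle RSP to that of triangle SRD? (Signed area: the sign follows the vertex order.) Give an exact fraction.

Work in coordinates with R = (0, 0), P = (1, 0), Q = (0, 1), V = (-2, 1).
1. D is the midpoint of PR ⇒ D = (1/2, 0)
2. K is the midpoint of RV ⇒ K = (-1, 1/2)
3. S lies on line QK with QS:SK = 3:2 ⇒ S = (-3/5, 7/10)
2·[RSP] = -7/10, 2·[SRD] = 7/20
[RSP]:[SRD] = -7/10:7/20 = -2

[RSP]:[SRD] = -2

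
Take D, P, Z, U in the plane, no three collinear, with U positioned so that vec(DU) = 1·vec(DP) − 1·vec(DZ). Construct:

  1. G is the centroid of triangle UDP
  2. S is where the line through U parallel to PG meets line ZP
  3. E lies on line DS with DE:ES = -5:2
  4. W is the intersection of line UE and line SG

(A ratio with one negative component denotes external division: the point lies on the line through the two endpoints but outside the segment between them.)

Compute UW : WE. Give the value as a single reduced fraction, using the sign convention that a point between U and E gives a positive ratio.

Set D = (0, 0), P = (1, 0), Z = (0, 1), U = (1, -1); any affine frame gives the same invariant.
1. G is the centroid of triangle UDP ⇒ G = (2/3, -1/3)
2. S is where the line through U parallel to PG meets line ZP ⇒ S = (3/2, -1/2)
3. E lies on line DS with DE:ES = -5:2 ⇒ E = (5/2, -5/6)
4. W is the intersection of line UE and line SG ⇒ W = (41/14, -11/14)
W = U + t·(E−U) with t = 9/7, so UW:WE = t:(1−t) = 9/7:-2/7

UW:WE = -9/2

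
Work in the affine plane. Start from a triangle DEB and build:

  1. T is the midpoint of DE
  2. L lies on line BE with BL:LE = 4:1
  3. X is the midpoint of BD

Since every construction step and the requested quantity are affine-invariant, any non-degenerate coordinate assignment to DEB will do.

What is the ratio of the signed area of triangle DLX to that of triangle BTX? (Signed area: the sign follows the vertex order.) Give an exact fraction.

[DLX]:[BTX] = -8/5

Set D = (0, 0), E = (1, 0), B = (0, 1); any affine frame gives the same invariant.
1. T is the midpoint of DE ⇒ T = (1/2, 0)
2. L lies on line BE with BL:LE = 4:1 ⇒ L = (4/5, 1/5)
3. X is the midpoint of BD ⇒ X = (0, 1/2)
2·[DLX] = 2/5, 2·[BTX] = -1/4
[DLX]:[BTX] = 2/5:-1/4 = -8/5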